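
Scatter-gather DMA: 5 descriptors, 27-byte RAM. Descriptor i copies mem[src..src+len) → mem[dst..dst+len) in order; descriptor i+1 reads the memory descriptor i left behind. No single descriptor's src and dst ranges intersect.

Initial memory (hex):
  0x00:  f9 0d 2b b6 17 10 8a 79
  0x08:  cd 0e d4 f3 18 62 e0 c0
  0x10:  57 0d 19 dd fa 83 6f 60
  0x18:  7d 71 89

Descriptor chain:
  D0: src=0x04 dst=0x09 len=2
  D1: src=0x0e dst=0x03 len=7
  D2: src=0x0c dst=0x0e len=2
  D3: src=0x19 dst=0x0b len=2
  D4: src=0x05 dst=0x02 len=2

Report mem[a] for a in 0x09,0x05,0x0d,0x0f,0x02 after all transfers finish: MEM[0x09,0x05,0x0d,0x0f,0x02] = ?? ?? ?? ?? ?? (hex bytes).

D0: mem[0x09..0x0a] <- [17 10]
D1: mem[0x03..0x09] <- [e0 c0 57 0d 19 dd fa]
D2: mem[0x0e..0x0f] <- [18 62]
D3: mem[0x0b..0x0c] <- [71 89]
D4: mem[0x02..0x03] <- [57 0d]
query mem[0x09]=0xfa, mem[0x05]=0x57, mem[0x0d]=0x62, mem[0x0f]=0x62, mem[0x02]=0x57

MEM[0x09,0x05,0x0d,0x0f,0x02] = fa 57 62 62 57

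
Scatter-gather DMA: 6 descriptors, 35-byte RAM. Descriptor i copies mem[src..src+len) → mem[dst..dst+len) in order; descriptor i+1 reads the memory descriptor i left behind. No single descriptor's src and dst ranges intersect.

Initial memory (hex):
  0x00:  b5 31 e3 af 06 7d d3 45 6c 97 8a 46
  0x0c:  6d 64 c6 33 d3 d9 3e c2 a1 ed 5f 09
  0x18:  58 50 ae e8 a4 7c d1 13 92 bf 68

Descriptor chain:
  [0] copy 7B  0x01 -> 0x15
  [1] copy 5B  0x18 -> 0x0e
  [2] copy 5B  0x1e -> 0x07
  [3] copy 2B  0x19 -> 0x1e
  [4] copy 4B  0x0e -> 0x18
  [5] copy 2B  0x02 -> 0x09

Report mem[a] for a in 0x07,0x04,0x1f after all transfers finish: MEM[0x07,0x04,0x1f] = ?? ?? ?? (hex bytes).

  after D0: wrote 7B at 0x15 = 31e3af067dd345
  after D1: wrote 5B at 0x0e = 067dd345a4
  after D2: wrote 5B at 0x07 = d11392bf68
  after D3: wrote 2B at 0x1e = 7dd3
  after D4: wrote 4B at 0x18 = 067dd345
  after D5: wrote 2B at 0x09 = e3af
query mem[0x07]=0xd1, mem[0x04]=0x06, mem[0x1f]=0xd3

MEM[0x07,0x04,0x1f] = d1 06 d3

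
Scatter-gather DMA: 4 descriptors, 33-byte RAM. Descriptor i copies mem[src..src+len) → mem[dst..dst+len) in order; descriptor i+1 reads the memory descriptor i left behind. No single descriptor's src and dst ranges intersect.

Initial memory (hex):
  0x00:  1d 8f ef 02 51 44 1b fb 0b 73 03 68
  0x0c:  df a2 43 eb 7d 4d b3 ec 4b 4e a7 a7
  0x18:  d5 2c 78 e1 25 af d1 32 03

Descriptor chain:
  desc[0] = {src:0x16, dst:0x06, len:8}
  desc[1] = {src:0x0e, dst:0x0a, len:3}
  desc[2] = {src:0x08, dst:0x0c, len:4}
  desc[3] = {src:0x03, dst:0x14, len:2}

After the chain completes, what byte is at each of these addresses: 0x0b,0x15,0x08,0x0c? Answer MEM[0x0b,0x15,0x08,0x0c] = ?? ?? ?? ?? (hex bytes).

MEM[0x0b,0x15,0x08,0x0c] = eb 51 d5 d5

[0] 0x16->0x06 len=8 : a7 a7 d5 2c 78 e1 25 af
[1] 0x0e->0x0a len=3 : 43 eb 7d
[2] 0x08->0x0c len=4 : d5 2c 43 eb
[3] 0x03->0x14 len=2 : 02 51
query mem[0x0b]=0xeb, mem[0x15]=0x51, mem[0x08]=0xd5, mem[0x0c]=0xd5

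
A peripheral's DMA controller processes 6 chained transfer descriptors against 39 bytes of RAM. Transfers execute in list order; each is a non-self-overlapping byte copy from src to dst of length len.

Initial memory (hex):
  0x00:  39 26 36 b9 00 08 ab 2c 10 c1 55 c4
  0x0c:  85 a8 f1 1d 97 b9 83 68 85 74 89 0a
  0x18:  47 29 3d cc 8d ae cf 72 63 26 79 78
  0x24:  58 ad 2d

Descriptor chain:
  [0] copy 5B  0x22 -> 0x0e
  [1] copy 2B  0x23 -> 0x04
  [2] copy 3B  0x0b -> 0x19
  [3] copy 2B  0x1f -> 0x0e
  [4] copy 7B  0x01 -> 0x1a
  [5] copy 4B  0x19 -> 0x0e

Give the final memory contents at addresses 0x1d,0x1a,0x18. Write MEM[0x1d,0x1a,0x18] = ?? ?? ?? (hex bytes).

D0: mem[0x0e..0x12] <- [79 78 58 ad 2d]
D1: mem[0x04..0x05] <- [78 58]
D2: mem[0x19..0x1b] <- [c4 85 a8]
D3: mem[0x0e..0x0f] <- [72 63]
D4: mem[0x1a..0x20] <- [26 36 b9 78 58 ab 2c]
D5: mem[0x0e..0x11] <- [c4 26 36 b9]
query mem[0x1d]=0x78, mem[0x1a]=0x26, mem[0x18]=0x47

MEM[0x1d,0x1a,0x18] = 78 26 47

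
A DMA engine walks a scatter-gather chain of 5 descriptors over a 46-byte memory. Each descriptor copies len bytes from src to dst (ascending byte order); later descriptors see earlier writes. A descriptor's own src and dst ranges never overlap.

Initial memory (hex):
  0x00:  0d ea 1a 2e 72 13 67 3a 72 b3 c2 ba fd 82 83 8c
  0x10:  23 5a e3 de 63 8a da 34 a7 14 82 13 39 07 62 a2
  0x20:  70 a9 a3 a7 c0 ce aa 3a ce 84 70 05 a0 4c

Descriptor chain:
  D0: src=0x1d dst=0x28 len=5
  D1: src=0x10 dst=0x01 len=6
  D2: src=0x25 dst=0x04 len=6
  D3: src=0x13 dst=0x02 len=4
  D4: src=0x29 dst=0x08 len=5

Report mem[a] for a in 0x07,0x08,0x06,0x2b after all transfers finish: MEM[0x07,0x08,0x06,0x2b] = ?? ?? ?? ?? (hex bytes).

#0 dst[0x28+5] := {0x07,0x62,0xa2,0x70,0xa9}
#1 dst[0x01+6] := {0x23,0x5a,0xe3,0xde,0x63,0x8a}
#2 dst[0x04+6] := {0xce,0xaa,0x3a,0x07,0x62,0xa2}
#3 dst[0x02+4] := {0xde,0x63,0x8a,0xda}
#4 dst[0x08+5] := {0x62,0xa2,0x70,0xa9,0x4c}
query mem[0x07]=0x07, mem[0x08]=0x62, mem[0x06]=0x3a, mem[0x2b]=0x70

MEM[0x07,0x08,0x06,0x2b] = 07 62 3a 70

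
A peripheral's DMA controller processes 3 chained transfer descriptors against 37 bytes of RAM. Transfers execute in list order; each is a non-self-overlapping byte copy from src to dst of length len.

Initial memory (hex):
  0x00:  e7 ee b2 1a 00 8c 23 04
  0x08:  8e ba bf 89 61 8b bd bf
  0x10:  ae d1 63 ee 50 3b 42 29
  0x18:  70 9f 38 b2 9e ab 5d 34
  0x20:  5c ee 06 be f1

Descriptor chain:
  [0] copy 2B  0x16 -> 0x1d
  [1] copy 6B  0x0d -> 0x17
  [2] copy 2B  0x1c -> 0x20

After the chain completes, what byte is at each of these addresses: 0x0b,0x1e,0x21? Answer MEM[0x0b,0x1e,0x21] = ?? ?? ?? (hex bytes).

MEM[0x0b,0x1e,0x21] = 89 29 42

#0 dst[0x1d+2] := {0x42,0x29}
#1 dst[0x17+6] := {0x8b,0xbd,0xbf,0xae,0xd1,0x63}
#2 dst[0x20+2] := {0x63,0x42}
query mem[0x0b]=0x89, mem[0x1e]=0x29, mem[0x21]=0x42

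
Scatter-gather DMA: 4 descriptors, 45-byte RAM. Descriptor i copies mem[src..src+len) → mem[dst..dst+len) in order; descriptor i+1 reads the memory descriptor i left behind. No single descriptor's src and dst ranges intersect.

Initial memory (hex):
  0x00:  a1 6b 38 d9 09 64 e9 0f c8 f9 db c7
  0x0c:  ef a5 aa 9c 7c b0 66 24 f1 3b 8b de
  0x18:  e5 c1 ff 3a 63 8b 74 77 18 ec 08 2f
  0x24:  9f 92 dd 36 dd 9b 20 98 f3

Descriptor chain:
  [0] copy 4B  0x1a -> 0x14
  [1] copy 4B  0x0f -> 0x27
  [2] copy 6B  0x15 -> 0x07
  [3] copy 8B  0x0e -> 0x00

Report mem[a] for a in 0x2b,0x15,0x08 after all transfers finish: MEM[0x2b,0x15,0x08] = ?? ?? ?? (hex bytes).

MEM[0x2b,0x15,0x08] = 98 3a 63

  after D0: wrote 4B at 0x14 = ff3a638b
  after D1: wrote 4B at 0x27 = 9c7cb066
  after D2: wrote 6B at 0x07 = 3a638be5c1ff
  after D3: wrote 8B at 0x00 = aa9c7cb06624ff3a
query mem[0x2b]=0x98, mem[0x15]=0x3a, mem[0x08]=0x63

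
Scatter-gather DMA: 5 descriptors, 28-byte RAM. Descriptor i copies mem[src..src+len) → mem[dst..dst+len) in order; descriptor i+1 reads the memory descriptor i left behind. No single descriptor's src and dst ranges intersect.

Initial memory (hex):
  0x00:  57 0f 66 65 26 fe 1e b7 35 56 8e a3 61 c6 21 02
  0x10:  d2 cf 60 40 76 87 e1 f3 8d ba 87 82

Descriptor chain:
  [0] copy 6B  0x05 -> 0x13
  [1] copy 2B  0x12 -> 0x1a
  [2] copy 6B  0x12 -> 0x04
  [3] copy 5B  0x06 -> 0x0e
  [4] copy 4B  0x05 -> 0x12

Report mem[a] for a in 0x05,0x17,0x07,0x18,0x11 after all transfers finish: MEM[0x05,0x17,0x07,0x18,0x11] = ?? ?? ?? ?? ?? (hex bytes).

MEM[0x05,0x17,0x07,0x18,0x11] = fe 56 b7 8e 56

  after D0: wrote 6B at 0x13 = fe1eb735568e
  after D1: wrote 2B at 0x1a = 60fe
  after D2: wrote 6B at 0x04 = 60fe1eb73556
  after D3: wrote 5B at 0x0e = 1eb735568e
  after D4: wrote 4B at 0x12 = fe1eb735
query mem[0x05]=0xfe, mem[0x17]=0x56, mem[0x07]=0xb7, mem[0x18]=0x8e, mem[0x11]=0x56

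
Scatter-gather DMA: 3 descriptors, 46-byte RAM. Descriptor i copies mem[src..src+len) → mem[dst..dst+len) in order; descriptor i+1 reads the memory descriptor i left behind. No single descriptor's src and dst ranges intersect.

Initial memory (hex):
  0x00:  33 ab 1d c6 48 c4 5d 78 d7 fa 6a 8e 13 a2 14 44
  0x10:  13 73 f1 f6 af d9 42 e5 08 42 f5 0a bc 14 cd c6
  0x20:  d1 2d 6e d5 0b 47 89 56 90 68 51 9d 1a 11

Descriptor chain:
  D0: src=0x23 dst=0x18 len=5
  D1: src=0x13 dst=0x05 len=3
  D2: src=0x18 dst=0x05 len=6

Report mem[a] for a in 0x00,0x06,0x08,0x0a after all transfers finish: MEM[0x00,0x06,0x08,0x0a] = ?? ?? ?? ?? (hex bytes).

MEM[0x00,0x06,0x08,0x0a] = 33 0b 89 14

#0 dst[0x18+5] := {0xd5,0x0b,0x47,0x89,0x56}
#1 dst[0x05+3] := {0xf6,0xaf,0xd9}
#2 dst[0x05+6] := {0xd5,0x0b,0x47,0x89,0x56,0x14}
query mem[0x00]=0x33, mem[0x06]=0x0b, mem[0x08]=0x89, mem[0x0a]=0x14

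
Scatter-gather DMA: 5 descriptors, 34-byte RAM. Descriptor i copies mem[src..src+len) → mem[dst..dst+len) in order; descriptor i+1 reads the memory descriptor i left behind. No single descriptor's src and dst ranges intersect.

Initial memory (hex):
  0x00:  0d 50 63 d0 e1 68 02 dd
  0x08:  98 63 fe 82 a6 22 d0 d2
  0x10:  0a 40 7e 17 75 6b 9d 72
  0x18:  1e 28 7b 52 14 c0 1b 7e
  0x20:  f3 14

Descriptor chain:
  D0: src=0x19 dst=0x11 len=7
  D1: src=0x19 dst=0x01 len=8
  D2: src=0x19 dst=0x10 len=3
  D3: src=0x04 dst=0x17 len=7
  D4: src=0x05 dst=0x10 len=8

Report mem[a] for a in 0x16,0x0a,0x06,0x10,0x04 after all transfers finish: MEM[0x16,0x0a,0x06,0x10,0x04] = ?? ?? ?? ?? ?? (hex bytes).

  after D0: wrote 7B at 0x11 = 287b5214c01b7e
  after D1: wrote 8B at 0x01 = 287b5214c01b7ef3
  after D2: wrote 3B at 0x10 = 287b52
  after D3: wrote 7B at 0x17 = 14c01b7ef363fe
  after D4: wrote 8B at 0x10 = c01b7ef363fe82a6
query mem[0x16]=0x82, mem[0x0a]=0xfe, mem[0x06]=0x1b, mem[0x10]=0xc0, mem[0x04]=0x14

MEM[0x16,0x0a,0x06,0x10,0x04] = 82 fe 1b c0 14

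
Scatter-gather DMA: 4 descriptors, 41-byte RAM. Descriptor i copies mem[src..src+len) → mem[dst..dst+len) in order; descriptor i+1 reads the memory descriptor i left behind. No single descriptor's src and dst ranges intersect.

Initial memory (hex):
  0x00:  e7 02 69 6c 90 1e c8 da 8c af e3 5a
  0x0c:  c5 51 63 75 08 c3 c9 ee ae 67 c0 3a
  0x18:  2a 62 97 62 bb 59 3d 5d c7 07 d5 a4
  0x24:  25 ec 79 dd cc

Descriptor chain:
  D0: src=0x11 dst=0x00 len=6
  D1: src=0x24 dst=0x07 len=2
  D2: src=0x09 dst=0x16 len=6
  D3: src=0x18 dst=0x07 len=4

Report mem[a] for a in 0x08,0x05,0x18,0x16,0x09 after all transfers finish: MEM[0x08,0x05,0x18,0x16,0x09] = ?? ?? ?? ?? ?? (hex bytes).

MEM[0x08,0x05,0x18,0x16,0x09] = c5 c0 5a af 51

  after D0: wrote 6B at 0x00 = c3c9eeae67c0
  after D1: wrote 2B at 0x07 = 25ec
  after D2: wrote 6B at 0x16 = afe35ac55163
  after D3: wrote 4B at 0x07 = 5ac55163
query mem[0x08]=0xc5, mem[0x05]=0xc0, mem[0x18]=0x5a, mem[0x16]=0xaf, mem[0x09]=0x51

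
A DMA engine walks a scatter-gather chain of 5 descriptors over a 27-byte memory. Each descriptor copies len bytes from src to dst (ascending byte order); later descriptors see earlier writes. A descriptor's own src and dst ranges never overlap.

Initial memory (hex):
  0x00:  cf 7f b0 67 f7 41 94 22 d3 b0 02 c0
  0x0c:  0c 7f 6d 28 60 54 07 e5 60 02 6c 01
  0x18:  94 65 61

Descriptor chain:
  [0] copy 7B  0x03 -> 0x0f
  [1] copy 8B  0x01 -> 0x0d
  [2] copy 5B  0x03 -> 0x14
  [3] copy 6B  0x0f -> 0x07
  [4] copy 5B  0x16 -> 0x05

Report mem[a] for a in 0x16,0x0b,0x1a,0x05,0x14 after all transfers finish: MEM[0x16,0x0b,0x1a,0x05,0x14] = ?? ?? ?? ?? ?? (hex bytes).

[0] 0x03->0x0f len=7 : 67 f7 41 94 22 d3 b0
[1] 0x01->0x0d len=8 : 7f b0 67 f7 41 94 22 d3
[2] 0x03->0x14 len=5 : 67 f7 41 94 22
[3] 0x0f->0x07 len=6 : 67 f7 41 94 22 67
[4] 0x16->0x05 len=5 : 41 94 22 65 61
query mem[0x16]=0x41, mem[0x0b]=0x22, mem[0x1a]=0x61, mem[0x05]=0x41, mem[0x14]=0x67

MEM[0x16,0x0b,0x1a,0x05,0x14] = 41 22 61 41 67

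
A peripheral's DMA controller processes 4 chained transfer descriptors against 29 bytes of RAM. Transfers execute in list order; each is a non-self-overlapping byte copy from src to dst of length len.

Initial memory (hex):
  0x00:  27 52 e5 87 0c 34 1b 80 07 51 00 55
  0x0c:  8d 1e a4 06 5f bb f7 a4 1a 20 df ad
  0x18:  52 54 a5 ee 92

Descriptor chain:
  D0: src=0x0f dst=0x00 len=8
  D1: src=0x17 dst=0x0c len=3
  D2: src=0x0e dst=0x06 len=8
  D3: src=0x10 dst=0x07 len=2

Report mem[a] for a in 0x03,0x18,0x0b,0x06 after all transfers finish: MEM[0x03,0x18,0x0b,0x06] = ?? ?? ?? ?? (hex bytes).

MEM[0x03,0x18,0x0b,0x06] = f7 52 a4 54

  after D0: wrote 8B at 0x00 = 065fbbf7a41a20df
  after D1: wrote 3B at 0x0c = ad5254
  after D2: wrote 8B at 0x06 = 54065fbbf7a41a20
  after D3: wrote 2B at 0x07 = 5fbb
query mem[0x03]=0xf7, mem[0x18]=0x52, mem[0x0b]=0xa4, mem[0x06]=0x54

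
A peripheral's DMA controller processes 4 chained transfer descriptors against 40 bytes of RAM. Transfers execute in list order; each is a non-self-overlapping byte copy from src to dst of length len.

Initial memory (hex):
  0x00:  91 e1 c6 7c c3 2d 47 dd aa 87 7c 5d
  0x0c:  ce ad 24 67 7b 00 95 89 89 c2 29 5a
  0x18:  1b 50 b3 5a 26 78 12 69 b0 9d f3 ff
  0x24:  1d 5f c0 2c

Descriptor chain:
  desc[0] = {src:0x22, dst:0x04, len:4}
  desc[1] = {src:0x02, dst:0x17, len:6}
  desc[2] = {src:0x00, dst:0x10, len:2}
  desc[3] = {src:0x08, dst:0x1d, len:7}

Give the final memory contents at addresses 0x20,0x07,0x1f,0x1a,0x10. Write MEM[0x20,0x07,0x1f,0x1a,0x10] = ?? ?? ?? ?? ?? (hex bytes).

MEM[0x20,0x07,0x1f,0x1a,0x10] = 5d 5f 7c ff 91

[0] 0x22->0x04 len=4 : f3 ff 1d 5f
[1] 0x02->0x17 len=6 : c6 7c f3 ff 1d 5f
[2] 0x00->0x10 len=2 : 91 e1
[3] 0x08->0x1d len=7 : aa 87 7c 5d ce ad 24
query mem[0x20]=0x5d, mem[0x07]=0x5f, mem[0x1f]=0x7c, mem[0x1a]=0xff, mem[0x10]=0x91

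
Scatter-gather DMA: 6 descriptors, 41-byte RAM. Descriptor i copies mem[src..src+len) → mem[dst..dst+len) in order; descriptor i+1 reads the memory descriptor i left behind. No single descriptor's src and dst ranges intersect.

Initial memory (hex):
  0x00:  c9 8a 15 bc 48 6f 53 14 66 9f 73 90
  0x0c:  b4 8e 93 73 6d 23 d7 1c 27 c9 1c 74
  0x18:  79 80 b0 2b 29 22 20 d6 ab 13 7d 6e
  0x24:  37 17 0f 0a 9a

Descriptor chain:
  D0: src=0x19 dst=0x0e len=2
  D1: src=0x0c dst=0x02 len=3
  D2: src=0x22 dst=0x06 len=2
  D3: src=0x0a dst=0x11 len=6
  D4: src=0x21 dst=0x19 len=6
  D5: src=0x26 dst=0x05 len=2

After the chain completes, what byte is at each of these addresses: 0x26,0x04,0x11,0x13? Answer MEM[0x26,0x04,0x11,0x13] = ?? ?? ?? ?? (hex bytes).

MEM[0x26,0x04,0x11,0x13] = 0f 80 73 b4

  after D0: wrote 2B at 0x0e = 80b0
  after D1: wrote 3B at 0x02 = b48e80
  after D2: wrote 2B at 0x06 = 7d6e
  after D3: wrote 6B at 0x11 = 7390b48e80b0
  after D4: wrote 6B at 0x19 = 137d6e37170f
  after D5: wrote 2B at 0x05 = 0f0a
query mem[0x26]=0x0f, mem[0x04]=0x80, mem[0x11]=0x73, mem[0x13]=0xb4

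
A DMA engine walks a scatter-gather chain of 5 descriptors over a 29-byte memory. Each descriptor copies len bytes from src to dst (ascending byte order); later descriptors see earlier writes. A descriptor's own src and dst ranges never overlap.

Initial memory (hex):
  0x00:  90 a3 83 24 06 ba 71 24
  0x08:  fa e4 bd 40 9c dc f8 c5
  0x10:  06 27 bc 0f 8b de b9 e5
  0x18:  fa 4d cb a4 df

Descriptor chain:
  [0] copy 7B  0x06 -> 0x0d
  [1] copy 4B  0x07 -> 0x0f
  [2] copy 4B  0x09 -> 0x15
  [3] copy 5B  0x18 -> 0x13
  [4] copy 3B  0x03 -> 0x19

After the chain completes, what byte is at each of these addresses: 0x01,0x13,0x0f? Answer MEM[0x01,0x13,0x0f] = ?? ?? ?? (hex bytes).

MEM[0x01,0x13,0x0f] = a3 9c 24

[0] 0x06->0x0d len=7 : 71 24 fa e4 bd 40 9c
[1] 0x07->0x0f len=4 : 24 fa e4 bd
[2] 0x09->0x15 len=4 : e4 bd 40 9c
[3] 0x18->0x13 len=5 : 9c 4d cb a4 df
[4] 0x03->0x19 len=3 : 24 06 ba
query mem[0x01]=0xa3, mem[0x13]=0x9c, mem[0x0f]=0x24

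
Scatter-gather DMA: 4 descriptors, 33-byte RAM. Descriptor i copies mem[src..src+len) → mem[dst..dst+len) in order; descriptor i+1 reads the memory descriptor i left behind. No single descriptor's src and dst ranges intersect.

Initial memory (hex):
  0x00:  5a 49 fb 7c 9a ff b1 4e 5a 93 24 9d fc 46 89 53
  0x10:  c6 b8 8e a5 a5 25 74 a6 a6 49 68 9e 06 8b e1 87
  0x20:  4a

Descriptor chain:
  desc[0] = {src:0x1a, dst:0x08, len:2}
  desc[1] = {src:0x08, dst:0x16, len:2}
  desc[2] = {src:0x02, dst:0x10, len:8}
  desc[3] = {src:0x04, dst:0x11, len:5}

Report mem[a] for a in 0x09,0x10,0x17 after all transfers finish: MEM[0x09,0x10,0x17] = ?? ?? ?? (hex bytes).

MEM[0x09,0x10,0x17] = 9e fb 9e

  after D0: wrote 2B at 0x08 = 689e
  after D1: wrote 2B at 0x16 = 689e
  after D2: wrote 8B at 0x10 = fb7c9affb14e689e
  after D3: wrote 5B at 0x11 = 9affb14e68
query mem[0x09]=0x9e, mem[0x10]=0xfb, mem[0x17]=0x9e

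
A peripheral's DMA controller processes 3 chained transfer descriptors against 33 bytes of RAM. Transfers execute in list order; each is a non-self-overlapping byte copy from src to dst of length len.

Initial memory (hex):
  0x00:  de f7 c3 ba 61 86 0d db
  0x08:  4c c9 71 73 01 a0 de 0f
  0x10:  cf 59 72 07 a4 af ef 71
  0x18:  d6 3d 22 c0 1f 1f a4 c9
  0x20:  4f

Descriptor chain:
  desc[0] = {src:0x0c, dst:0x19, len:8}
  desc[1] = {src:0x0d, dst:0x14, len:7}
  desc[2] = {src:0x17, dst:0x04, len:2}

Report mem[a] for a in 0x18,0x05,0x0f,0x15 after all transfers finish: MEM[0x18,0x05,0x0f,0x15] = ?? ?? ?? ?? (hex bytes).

MEM[0x18,0x05,0x0f,0x15] = 59 59 0f de

[0] 0x0c->0x19 len=8 : 01 a0 de 0f cf 59 72 07
[1] 0x0d->0x14 len=7 : a0 de 0f cf 59 72 07
[2] 0x17->0x04 len=2 : cf 59
query mem[0x18]=0x59, mem[0x05]=0x59, mem[0x0f]=0x0f, mem[0x15]=0xde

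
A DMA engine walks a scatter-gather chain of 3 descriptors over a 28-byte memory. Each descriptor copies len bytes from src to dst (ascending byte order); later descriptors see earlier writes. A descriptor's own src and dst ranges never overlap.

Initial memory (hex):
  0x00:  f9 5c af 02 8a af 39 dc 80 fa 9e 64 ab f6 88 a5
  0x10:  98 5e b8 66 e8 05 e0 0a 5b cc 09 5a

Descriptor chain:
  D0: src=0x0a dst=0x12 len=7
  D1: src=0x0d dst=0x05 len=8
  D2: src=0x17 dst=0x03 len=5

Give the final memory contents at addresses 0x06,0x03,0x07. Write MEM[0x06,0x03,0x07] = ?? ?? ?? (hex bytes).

[0] 0x0a->0x12 len=7 : 9e 64 ab f6 88 a5 98
[1] 0x0d->0x05 len=8 : f6 88 a5 98 5e 9e 64 ab
[2] 0x17->0x03 len=5 : a5 98 cc 09 5a
query mem[0x06]=0x09, mem[0x03]=0xa5, mem[0x07]=0x5a

MEM[0x06,0x03,0x07] = 09 a5 5a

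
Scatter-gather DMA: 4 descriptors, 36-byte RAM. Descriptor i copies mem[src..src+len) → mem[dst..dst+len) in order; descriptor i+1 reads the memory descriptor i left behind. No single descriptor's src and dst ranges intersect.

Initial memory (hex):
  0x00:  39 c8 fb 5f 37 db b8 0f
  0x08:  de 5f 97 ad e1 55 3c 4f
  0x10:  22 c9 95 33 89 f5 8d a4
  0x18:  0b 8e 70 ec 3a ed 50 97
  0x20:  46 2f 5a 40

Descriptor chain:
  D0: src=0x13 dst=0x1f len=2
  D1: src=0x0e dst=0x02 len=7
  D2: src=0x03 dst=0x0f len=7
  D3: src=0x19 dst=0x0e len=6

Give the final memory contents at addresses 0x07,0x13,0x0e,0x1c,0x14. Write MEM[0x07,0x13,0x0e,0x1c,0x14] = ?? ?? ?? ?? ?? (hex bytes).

#0 dst[0x1f+2] := {0x33,0x89}
#1 dst[0x02+7] := {0x3c,0x4f,0x22,0xc9,0x95,0x33,0x89}
#2 dst[0x0f+7] := {0x4f,0x22,0xc9,0x95,0x33,0x89,0x5f}
#3 dst[0x0e+6] := {0x8e,0x70,0xec,0x3a,0xed,0x50}
query mem[0x07]=0x33, mem[0x13]=0x50, mem[0x0e]=0x8e, mem[0x1c]=0x3a, mem[0x14]=0x89

MEM[0x07,0x13,0x0e,0x1c,0x14] = 33 50 8e 3a 89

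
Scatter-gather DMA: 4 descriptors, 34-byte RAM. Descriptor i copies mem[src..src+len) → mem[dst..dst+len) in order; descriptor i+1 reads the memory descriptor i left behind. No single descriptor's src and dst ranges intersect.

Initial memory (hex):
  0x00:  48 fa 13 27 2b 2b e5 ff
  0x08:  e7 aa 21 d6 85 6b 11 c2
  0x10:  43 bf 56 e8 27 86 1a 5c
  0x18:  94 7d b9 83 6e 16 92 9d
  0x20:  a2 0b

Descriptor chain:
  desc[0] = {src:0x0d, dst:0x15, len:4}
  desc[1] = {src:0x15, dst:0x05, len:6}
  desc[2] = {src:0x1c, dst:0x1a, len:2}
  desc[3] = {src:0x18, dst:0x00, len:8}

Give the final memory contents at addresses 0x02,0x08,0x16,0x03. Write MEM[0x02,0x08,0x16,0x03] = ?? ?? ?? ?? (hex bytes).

MEM[0x02,0x08,0x16,0x03] = 6e 43 11 16

#0 dst[0x15+4] := {0x6b,0x11,0xc2,0x43}
#1 dst[0x05+6] := {0x6b,0x11,0xc2,0x43,0x7d,0xb9}
#2 dst[0x1a+2] := {0x6e,0x16}
#3 dst[0x00+8] := {0x43,0x7d,0x6e,0x16,0x6e,0x16,0x92,0x9d}
query mem[0x02]=0x6e, mem[0x08]=0x43, mem[0x16]=0x11, mem[0x03]=0x16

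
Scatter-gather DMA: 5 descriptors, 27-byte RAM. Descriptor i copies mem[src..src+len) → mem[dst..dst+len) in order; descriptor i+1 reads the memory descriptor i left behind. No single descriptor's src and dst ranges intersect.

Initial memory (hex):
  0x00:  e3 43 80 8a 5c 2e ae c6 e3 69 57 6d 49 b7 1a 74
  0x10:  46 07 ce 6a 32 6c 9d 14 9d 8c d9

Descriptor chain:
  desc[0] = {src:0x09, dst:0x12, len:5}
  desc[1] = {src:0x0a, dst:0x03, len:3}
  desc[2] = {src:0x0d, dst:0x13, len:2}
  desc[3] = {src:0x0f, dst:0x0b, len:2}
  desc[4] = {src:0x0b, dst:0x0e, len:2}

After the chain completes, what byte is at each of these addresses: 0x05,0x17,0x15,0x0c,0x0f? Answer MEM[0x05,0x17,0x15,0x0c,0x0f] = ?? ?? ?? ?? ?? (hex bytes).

MEM[0x05,0x17,0x15,0x0c,0x0f] = 49 14 49 46 46

#0 dst[0x12+5] := {0x69,0x57,0x6d,0x49,0xb7}
#1 dst[0x03+3] := {0x57,0x6d,0x49}
#2 dst[0x13+2] := {0xb7,0x1a}
#3 dst[0x0b+2] := {0x74,0x46}
#4 dst[0x0e+2] := {0x74,0x46}
query mem[0x05]=0x49, mem[0x17]=0x14, mem[0x15]=0x49, mem[0x0c]=0x46, mem[0x0f]=0x46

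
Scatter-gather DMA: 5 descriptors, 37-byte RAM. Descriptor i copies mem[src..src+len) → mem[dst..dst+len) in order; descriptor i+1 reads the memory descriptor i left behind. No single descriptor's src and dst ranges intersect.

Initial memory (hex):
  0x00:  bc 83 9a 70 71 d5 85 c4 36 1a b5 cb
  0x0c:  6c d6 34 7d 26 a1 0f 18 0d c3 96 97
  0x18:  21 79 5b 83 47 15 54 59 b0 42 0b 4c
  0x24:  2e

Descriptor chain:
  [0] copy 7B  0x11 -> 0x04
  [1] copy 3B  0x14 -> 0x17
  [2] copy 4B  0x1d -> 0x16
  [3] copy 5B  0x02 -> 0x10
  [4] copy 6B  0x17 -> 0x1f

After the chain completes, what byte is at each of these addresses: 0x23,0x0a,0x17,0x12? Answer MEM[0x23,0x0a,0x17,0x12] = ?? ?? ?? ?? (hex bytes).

MEM[0x23,0x0a,0x17,0x12] = 83 97 54 a1

D0: mem[0x04..0x0a] <- [a1 0f 18 0d c3 96 97]
D1: mem[0x17..0x19] <- [0d c3 96]
D2: mem[0x16..0x19] <- [15 54 59 b0]
D3: mem[0x10..0x14] <- [9a 70 a1 0f 18]
D4: mem[0x1f..0x24] <- [54 59 b0 5b 83 47]
query mem[0x23]=0x83, mem[0x0a]=0x97, mem[0x17]=0x54, mem[0x12]=0xa1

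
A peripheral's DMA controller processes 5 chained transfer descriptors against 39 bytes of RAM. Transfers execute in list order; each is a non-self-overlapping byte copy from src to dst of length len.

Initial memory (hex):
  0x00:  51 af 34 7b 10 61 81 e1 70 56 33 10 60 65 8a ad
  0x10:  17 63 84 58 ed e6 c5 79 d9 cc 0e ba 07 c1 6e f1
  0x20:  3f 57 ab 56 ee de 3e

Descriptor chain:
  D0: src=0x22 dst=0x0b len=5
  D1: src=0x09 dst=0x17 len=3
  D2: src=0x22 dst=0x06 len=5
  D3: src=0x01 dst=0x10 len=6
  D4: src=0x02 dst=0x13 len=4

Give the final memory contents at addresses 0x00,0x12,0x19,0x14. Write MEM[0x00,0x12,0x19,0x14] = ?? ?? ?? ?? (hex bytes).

[0] 0x22->0x0b len=5 : ab 56 ee de 3e
[1] 0x09->0x17 len=3 : 56 33 ab
[2] 0x22->0x06 len=5 : ab 56 ee de 3e
[3] 0x01->0x10 len=6 : af 34 7b 10 61 ab
[4] 0x02->0x13 len=4 : 34 7b 10 61
query mem[0x00]=0x51, mem[0x12]=0x7b, mem[0x19]=0xab, mem[0x14]=0x7b

MEM[0x00,0x12,0x19,0x14] = 51 7b ab 7b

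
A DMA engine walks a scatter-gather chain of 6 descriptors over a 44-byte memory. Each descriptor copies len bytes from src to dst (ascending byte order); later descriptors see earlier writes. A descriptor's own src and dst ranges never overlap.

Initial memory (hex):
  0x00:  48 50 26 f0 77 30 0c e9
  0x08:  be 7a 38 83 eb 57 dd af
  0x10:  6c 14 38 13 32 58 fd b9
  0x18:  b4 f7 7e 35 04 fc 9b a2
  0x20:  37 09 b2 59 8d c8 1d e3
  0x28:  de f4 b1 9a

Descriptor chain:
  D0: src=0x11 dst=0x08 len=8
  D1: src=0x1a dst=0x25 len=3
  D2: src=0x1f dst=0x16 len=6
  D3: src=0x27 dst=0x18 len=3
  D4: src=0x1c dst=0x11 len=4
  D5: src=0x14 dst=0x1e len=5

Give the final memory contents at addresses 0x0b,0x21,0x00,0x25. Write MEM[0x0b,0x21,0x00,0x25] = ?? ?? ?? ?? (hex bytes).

  after D0: wrote 8B at 0x08 = 1438133258fdb9b4
  after D1: wrote 3B at 0x25 = 7e3504
  after D2: wrote 6B at 0x16 = a23709b2598d
  after D3: wrote 3B at 0x18 = 04def4
  after D4: wrote 4B at 0x11 = 04fc9ba2
  after D5: wrote 5B at 0x1e = a258a23704
query mem[0x0b]=0x32, mem[0x21]=0x37, mem[0x00]=0x48, mem[0x25]=0x7e

MEM[0x0b,0x21,0x00,0x25] = 32 37 48 7e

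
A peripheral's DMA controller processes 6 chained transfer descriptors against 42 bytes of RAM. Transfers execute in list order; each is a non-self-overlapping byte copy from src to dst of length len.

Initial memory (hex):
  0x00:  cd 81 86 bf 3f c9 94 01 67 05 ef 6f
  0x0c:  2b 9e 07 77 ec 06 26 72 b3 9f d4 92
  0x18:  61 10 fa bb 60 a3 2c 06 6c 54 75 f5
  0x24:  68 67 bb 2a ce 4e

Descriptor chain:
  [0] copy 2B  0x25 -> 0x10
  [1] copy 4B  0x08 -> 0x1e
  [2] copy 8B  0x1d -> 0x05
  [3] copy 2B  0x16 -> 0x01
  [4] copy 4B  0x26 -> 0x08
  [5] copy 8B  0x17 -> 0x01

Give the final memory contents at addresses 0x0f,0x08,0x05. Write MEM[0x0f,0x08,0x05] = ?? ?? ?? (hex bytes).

MEM[0x0f,0x08,0x05] = 77 67 bb

[0] 0x25->0x10 len=2 : 67 bb
[1] 0x08->0x1e len=4 : 67 05 ef 6f
[2] 0x1d->0x05 len=8 : a3 67 05 ef 6f 75 f5 68
[3] 0x16->0x01 len=2 : d4 92
[4] 0x26->0x08 len=4 : bb 2a ce 4e
[5] 0x17->0x01 len=8 : 92 61 10 fa bb 60 a3 67
query mem[0x0f]=0x77, mem[0x08]=0x67, mem[0x05]=0xbb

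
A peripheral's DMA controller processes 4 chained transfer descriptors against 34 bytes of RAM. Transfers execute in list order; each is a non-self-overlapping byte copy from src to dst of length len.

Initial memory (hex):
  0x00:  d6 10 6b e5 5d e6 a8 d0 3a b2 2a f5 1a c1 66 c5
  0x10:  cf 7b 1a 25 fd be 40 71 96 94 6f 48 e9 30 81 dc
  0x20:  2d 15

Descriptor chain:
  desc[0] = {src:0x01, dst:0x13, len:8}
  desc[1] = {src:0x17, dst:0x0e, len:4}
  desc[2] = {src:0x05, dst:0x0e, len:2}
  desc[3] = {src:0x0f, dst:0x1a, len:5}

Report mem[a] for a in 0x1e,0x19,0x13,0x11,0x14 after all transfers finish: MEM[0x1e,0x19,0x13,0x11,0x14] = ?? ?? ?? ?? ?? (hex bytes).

MEM[0x1e,0x19,0x13,0x11,0x14] = 10 d0 10 3a 6b

D0: mem[0x13..0x1a] <- [10 6b e5 5d e6 a8 d0 3a]
D1: mem[0x0e..0x11] <- [e6 a8 d0 3a]
D2: mem[0x0e..0x0f] <- [e6 a8]
D3: mem[0x1a..0x1e] <- [a8 d0 3a 1a 10]
query mem[0x1e]=0x10, mem[0x19]=0xd0, mem[0x13]=0x10, mem[0x11]=0x3a, mem[0x14]=0x6b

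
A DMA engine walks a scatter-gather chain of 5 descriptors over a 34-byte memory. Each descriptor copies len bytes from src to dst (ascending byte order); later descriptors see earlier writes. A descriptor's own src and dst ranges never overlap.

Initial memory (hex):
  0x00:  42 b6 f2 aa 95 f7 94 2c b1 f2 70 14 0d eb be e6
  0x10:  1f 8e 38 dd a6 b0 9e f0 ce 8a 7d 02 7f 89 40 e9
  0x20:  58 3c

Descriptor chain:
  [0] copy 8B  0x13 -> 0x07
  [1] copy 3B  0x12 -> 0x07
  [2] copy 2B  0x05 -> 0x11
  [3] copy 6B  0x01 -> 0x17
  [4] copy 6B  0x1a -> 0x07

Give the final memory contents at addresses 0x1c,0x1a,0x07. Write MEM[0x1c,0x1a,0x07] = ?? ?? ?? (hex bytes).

MEM[0x1c,0x1a,0x07] = 94 95 95

D0: mem[0x07..0x0e] <- [dd a6 b0 9e f0 ce 8a 7d]
D1: mem[0x07..0x09] <- [38 dd a6]
D2: mem[0x11..0x12] <- [f7 94]
D3: mem[0x17..0x1c] <- [b6 f2 aa 95 f7 94]
D4: mem[0x07..0x0c] <- [95 f7 94 89 40 e9]
query mem[0x1c]=0x94, mem[0x1a]=0x95, mem[0x07]=0x95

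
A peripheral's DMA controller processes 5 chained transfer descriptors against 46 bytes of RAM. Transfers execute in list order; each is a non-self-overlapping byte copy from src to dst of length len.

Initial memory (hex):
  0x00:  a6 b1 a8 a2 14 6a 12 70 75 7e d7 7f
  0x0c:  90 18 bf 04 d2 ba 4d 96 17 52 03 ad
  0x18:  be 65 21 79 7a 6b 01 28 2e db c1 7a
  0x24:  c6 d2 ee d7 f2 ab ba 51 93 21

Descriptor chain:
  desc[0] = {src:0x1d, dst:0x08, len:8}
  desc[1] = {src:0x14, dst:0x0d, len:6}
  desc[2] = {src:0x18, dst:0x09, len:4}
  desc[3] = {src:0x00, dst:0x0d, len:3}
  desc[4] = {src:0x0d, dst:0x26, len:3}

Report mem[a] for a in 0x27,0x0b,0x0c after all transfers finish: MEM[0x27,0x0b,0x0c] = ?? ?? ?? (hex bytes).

#0 dst[0x08+8] := {0x6b,0x01,0x28,0x2e,0xdb,0xc1,0x7a,0xc6}
#1 dst[0x0d+6] := {0x17,0x52,0x03,0xad,0xbe,0x65}
#2 dst[0x09+4] := {0xbe,0x65,0x21,0x79}
#3 dst[0x0d+3] := {0xa6,0xb1,0xa8}
#4 dst[0x26+3] := {0xa6,0xb1,0xa8}
query mem[0x27]=0xb1, mem[0x0b]=0x21, mem[0x0c]=0x79

MEM[0x27,0x0b,0x0c] = b1 21 79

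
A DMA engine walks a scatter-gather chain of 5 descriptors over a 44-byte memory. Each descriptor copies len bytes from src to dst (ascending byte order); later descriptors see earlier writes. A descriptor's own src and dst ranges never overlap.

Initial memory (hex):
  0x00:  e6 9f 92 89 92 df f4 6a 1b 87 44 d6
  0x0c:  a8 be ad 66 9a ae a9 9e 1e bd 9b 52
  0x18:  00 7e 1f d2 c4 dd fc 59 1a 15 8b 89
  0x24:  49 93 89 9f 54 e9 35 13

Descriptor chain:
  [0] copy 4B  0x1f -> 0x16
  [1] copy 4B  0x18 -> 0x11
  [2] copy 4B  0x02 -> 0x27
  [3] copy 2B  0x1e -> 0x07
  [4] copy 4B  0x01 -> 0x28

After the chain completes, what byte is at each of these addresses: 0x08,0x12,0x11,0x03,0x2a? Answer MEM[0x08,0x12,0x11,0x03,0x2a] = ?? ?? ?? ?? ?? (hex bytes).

MEM[0x08,0x12,0x11,0x03,0x2a] = 59 8b 15 89 89

#0 dst[0x16+4] := {0x59,0x1a,0x15,0x8b}
#1 dst[0x11+4] := {0x15,0x8b,0x1f,0xd2}
#2 dst[0x27+4] := {0x92,0x89,0x92,0xdf}
#3 dst[0x07+2] := {0xfc,0x59}
#4 dst[0x28+4] := {0x9f,0x92,0x89,0x92}
query mem[0x08]=0x59, mem[0x12]=0x8b, mem[0x11]=0x15, mem[0x03]=0x89, mem[0x2a]=0x89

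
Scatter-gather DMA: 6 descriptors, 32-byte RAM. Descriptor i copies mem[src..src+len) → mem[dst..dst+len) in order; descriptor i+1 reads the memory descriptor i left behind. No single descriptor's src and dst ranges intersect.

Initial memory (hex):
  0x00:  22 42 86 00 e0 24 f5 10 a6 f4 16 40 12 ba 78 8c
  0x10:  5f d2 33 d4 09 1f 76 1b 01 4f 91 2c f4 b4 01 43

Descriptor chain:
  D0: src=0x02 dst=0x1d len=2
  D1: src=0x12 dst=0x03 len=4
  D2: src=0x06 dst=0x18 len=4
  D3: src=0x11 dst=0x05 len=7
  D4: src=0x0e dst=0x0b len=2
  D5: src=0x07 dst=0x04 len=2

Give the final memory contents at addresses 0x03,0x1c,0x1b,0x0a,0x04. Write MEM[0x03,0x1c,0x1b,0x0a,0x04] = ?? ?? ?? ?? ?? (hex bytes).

  after D0: wrote 2B at 0x1d = 8600
  after D1: wrote 4B at 0x03 = 33d4091f
  after D2: wrote 4B at 0x18 = 1f10a6f4
  after D3: wrote 7B at 0x05 = d233d4091f761b
  after D4: wrote 2B at 0x0b = 788c
  after D5: wrote 2B at 0x04 = d409
query mem[0x03]=0x33, mem[0x1c]=0xf4, mem[0x1b]=0xf4, mem[0x0a]=0x76, mem[0x04]=0xd4

MEM[0x03,0x1c,0x1b,0x0a,0x04] = 33 f4 f4 76 d4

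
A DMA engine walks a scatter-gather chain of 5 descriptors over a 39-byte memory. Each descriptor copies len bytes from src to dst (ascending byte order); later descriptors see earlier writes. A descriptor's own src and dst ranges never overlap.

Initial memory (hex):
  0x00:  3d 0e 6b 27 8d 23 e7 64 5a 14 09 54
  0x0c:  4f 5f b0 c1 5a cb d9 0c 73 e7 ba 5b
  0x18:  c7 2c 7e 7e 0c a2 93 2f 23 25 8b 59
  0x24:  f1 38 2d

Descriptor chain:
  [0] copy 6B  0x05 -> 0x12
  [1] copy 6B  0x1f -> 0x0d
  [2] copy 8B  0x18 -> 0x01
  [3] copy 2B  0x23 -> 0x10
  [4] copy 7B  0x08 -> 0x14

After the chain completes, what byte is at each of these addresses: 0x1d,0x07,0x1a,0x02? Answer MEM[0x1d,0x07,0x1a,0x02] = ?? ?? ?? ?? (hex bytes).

MEM[0x1d,0x07,0x1a,0x02] = a2 93 23 2c

D0: mem[0x12..0x17] <- [23 e7 64 5a 14 09]
D1: mem[0x0d..0x12] <- [2f 23 25 8b 59 f1]
D2: mem[0x01..0x08] <- [c7 2c 7e 7e 0c a2 93 2f]
D3: mem[0x10..0x11] <- [59 f1]
D4: mem[0x14..0x1a] <- [2f 14 09 54 4f 2f 23]
query mem[0x1d]=0xa2, mem[0x07]=0x93, mem[0x1a]=0x23, mem[0x02]=0x2c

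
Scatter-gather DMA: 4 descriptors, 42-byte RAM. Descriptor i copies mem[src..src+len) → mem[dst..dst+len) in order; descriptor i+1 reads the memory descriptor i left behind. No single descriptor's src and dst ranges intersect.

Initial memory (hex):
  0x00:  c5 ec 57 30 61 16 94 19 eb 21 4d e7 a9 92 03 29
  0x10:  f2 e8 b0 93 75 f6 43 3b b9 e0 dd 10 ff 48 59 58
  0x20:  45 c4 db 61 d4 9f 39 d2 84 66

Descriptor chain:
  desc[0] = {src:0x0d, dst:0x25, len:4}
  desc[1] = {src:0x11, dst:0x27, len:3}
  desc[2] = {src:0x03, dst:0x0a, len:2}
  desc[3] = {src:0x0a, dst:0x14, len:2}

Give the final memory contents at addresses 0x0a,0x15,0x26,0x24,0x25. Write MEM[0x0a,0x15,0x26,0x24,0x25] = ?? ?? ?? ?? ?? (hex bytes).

MEM[0x0a,0x15,0x26,0x24,0x25] = 30 61 03 d4 92

D0: mem[0x25..0x28] <- [92 03 29 f2]
D1: mem[0x27..0x29] <- [e8 b0 93]
D2: mem[0x0a..0x0b] <- [30 61]
D3: mem[0x14..0x15] <- [30 61]
query mem[0x0a]=0x30, mem[0x15]=0x61, mem[0x26]=0x03, mem[0x24]=0xd4, mem[0x25]=0x92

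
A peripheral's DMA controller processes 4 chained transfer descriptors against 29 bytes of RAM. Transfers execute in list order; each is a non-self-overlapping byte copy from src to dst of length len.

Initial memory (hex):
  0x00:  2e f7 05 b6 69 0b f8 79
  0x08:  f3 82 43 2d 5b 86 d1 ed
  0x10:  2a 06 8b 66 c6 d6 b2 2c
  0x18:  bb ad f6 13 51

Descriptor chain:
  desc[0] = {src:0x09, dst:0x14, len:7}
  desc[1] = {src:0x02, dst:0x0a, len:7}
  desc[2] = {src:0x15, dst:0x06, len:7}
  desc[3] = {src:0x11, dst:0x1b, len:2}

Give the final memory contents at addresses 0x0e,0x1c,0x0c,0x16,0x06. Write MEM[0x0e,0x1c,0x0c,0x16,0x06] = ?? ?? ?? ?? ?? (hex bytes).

MEM[0x0e,0x1c,0x0c,0x16,0x06] = f8 8b 13 2d 43

D0: mem[0x14..0x1a] <- [82 43 2d 5b 86 d1 ed]
D1: mem[0x0a..0x10] <- [05 b6 69 0b f8 79 f3]
D2: mem[0x06..0x0c] <- [43 2d 5b 86 d1 ed 13]
D3: mem[0x1b..0x1c] <- [06 8b]
query mem[0x0e]=0xf8, mem[0x1c]=0x8b, mem[0x0c]=0x13, mem[0x16]=0x2d, mem[0x06]=0x43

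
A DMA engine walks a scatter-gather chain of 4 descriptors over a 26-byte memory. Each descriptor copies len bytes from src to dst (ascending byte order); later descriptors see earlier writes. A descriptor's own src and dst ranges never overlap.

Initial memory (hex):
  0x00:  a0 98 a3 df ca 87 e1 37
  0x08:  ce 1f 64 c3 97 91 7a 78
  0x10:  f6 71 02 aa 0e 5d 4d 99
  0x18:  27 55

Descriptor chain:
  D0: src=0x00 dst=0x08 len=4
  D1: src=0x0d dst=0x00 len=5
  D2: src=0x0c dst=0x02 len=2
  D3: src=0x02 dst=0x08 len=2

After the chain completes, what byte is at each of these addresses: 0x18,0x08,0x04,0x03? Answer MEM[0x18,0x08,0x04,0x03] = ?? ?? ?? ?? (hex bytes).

D0: mem[0x08..0x0b] <- [a0 98 a3 df]
D1: mem[0x00..0x04] <- [91 7a 78 f6 71]
D2: mem[0x02..0x03] <- [97 91]
D3: mem[0x08..0x09] <- [97 91]
query mem[0x18]=0x27, mem[0x08]=0x97, mem[0x04]=0x71, mem[0x03]=0x91

MEM[0x18,0x08,0x04,0x03] = 27 97 71 91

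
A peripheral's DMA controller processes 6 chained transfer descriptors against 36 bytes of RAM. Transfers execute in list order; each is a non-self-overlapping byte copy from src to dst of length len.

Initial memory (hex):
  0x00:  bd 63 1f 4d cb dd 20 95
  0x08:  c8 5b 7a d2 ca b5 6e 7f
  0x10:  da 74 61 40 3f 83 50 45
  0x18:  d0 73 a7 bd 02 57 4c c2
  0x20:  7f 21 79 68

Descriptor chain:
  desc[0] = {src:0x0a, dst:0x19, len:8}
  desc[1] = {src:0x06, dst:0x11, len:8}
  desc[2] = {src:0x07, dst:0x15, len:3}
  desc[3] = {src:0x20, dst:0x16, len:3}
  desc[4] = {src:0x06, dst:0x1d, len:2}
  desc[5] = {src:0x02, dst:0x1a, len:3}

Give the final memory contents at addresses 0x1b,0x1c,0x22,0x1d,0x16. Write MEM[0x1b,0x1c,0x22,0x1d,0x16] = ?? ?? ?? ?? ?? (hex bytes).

MEM[0x1b,0x1c,0x22,0x1d,0x16] = 4d cb 79 20 74

  after D0: wrote 8B at 0x19 = 7ad2cab56e7fda74
  after D1: wrote 8B at 0x11 = 2095c85b7ad2cab5
  after D2: wrote 3B at 0x15 = 95c85b
  after D3: wrote 3B at 0x16 = 742179
  after D4: wrote 2B at 0x1d = 2095
  after D5: wrote 3B at 0x1a = 1f4dcb
query mem[0x1b]=0x4d, mem[0x1c]=0xcb, mem[0x22]=0x79, mem[0x1d]=0x20, mem[0x16]=0x74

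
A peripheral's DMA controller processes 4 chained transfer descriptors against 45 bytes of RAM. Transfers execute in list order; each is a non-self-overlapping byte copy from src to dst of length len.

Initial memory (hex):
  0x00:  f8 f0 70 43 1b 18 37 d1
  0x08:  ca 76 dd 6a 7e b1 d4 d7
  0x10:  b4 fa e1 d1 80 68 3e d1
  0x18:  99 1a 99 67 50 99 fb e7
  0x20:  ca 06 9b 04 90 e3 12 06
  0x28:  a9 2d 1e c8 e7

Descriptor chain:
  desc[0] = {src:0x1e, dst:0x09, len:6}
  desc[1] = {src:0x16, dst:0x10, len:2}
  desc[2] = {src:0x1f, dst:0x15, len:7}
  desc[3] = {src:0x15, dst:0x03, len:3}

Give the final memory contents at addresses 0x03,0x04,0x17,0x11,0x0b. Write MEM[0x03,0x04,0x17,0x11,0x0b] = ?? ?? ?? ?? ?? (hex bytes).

MEM[0x03,0x04,0x17,0x11,0x0b] = e7 ca 06 d1 ca

  after D0: wrote 6B at 0x09 = fbe7ca069b04
  after D1: wrote 2B at 0x10 = 3ed1
  after D2: wrote 7B at 0x15 = e7ca069b0490e3
  after D3: wrote 3B at 0x03 = e7ca06
query mem[0x03]=0xe7, mem[0x04]=0xca, mem[0x17]=0x06, mem[0x11]=0xd1, mem[0x0b]=0xca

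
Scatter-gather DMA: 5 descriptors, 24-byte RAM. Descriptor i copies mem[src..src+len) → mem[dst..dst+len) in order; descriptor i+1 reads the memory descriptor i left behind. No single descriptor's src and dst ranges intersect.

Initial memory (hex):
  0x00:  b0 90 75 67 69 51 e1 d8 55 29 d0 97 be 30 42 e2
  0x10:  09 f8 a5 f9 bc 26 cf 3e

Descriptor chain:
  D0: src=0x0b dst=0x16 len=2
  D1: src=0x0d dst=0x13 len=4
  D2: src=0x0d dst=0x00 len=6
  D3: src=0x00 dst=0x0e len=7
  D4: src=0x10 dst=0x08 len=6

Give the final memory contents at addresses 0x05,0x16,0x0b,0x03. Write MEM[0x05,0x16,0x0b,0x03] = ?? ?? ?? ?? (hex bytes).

MEM[0x05,0x16,0x0b,0x03] = a5 09 a5 09

#0 dst[0x16+2] := {0x97,0xbe}
#1 dst[0x13+4] := {0x30,0x42,0xe2,0x09}
#2 dst[0x00+6] := {0x30,0x42,0xe2,0x09,0xf8,0xa5}
#3 dst[0x0e+7] := {0x30,0x42,0xe2,0x09,0xf8,0xa5,0xe1}
#4 dst[0x08+6] := {0xe2,0x09,0xf8,0xa5,0xe1,0xe2}
query mem[0x05]=0xa5, mem[0x16]=0x09, mem[0x0b]=0xa5, mem[0x03]=0x09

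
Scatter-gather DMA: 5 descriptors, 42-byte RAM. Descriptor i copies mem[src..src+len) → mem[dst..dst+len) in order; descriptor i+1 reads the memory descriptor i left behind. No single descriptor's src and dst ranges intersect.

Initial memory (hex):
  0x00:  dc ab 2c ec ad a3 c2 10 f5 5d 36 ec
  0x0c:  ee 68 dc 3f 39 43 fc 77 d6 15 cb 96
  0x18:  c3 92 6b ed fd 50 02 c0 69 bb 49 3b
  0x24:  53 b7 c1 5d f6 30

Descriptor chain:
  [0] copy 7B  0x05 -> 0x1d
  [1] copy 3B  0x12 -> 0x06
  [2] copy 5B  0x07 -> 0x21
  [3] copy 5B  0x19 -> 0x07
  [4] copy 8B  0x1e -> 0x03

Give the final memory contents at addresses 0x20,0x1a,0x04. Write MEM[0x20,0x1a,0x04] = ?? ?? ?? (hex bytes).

#0 dst[0x1d+7] := {0xa3,0xc2,0x10,0xf5,0x5d,0x36,0xec}
#1 dst[0x06+3] := {0xfc,0x77,0xd6}
#2 dst[0x21+5] := {0x77,0xd6,0x5d,0x36,0xec}
#3 dst[0x07+5] := {0x92,0x6b,0xed,0xfd,0xa3}
#4 dst[0x03+8] := {0xc2,0x10,0xf5,0x77,0xd6,0x5d,0x36,0xec}
query mem[0x20]=0xf5, mem[0x1a]=0x6b, mem[0x04]=0x10

MEM[0x20,0x1a,0x04] = f5 6b 10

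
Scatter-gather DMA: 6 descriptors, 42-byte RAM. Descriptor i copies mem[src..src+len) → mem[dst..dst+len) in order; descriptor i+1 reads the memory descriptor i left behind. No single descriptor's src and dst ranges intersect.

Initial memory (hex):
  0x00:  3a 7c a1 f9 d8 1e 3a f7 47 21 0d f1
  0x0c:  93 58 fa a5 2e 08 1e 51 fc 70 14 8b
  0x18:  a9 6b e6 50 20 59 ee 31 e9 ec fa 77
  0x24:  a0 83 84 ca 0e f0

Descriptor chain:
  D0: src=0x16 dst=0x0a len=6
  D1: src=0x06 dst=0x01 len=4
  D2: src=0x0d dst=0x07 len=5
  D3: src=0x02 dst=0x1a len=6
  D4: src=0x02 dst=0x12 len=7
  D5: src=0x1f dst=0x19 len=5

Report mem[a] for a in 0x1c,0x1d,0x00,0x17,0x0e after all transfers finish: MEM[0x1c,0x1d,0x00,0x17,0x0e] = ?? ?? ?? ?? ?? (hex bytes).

MEM[0x1c,0x1d,0x00,0x17,0x0e] = fa 77 3a 6b e6

D0: mem[0x0a..0x0f] <- [14 8b a9 6b e6 50]
D1: mem[0x01..0x04] <- [3a f7 47 21]
D2: mem[0x07..0x0b] <- [6b e6 50 2e 08]
D3: mem[0x1a..0x1f] <- [f7 47 21 1e 3a 6b]
D4: mem[0x12..0x18] <- [f7 47 21 1e 3a 6b e6]
D5: mem[0x19..0x1d] <- [6b e9 ec fa 77]
query mem[0x1c]=0xfa, mem[0x1d]=0x77, mem[0x00]=0x3a, mem[0x17]=0x6b, mem[0x0e]=0xe6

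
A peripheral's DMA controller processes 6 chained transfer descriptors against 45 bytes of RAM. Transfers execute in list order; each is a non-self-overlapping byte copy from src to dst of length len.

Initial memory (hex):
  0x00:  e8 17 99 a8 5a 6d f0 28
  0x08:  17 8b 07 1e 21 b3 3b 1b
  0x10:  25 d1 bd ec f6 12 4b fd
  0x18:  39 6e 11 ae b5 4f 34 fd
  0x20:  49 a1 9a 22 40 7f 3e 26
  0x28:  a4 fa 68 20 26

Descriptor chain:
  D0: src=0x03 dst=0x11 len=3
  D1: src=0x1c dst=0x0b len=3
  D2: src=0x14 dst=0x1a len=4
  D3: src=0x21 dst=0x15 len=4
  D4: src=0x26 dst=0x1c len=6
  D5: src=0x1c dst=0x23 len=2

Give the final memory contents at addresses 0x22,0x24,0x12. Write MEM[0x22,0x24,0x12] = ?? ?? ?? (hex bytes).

MEM[0x22,0x24,0x12] = 9a 26 5a

  after D0: wrote 3B at 0x11 = a85a6d
  after D1: wrote 3B at 0x0b = b54f34
  after D2: wrote 4B at 0x1a = f6124bfd
  after D3: wrote 4B at 0x15 = a19a2240
  after D4: wrote 6B at 0x1c = 3e26a4fa6820
  after D5: wrote 2B at 0x23 = 3e26
query mem[0x22]=0x9a, mem[0x24]=0x26, mem[0x12]=0x5a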